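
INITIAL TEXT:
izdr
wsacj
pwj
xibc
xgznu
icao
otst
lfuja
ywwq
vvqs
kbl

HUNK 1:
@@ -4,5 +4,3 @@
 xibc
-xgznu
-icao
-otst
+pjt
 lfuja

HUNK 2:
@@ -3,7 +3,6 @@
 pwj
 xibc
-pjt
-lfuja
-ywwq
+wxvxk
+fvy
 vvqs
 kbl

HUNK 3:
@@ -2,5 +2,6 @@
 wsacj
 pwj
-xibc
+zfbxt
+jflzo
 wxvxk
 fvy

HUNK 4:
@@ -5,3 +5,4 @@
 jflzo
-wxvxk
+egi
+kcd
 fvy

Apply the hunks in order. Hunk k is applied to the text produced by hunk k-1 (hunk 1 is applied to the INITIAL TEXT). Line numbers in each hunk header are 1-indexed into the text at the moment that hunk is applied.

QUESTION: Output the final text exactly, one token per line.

Hunk 1: at line 4 remove [xgznu,icao,otst] add [pjt] -> 9 lines: izdr wsacj pwj xibc pjt lfuja ywwq vvqs kbl
Hunk 2: at line 3 remove [pjt,lfuja,ywwq] add [wxvxk,fvy] -> 8 lines: izdr wsacj pwj xibc wxvxk fvy vvqs kbl
Hunk 3: at line 2 remove [xibc] add [zfbxt,jflzo] -> 9 lines: izdr wsacj pwj zfbxt jflzo wxvxk fvy vvqs kbl
Hunk 4: at line 5 remove [wxvxk] add [egi,kcd] -> 10 lines: izdr wsacj pwj zfbxt jflzo egi kcd fvy vvqs kbl

Answer: izdr
wsacj
pwj
zfbxt
jflzo
egi
kcd
fvy
vvqs
kbl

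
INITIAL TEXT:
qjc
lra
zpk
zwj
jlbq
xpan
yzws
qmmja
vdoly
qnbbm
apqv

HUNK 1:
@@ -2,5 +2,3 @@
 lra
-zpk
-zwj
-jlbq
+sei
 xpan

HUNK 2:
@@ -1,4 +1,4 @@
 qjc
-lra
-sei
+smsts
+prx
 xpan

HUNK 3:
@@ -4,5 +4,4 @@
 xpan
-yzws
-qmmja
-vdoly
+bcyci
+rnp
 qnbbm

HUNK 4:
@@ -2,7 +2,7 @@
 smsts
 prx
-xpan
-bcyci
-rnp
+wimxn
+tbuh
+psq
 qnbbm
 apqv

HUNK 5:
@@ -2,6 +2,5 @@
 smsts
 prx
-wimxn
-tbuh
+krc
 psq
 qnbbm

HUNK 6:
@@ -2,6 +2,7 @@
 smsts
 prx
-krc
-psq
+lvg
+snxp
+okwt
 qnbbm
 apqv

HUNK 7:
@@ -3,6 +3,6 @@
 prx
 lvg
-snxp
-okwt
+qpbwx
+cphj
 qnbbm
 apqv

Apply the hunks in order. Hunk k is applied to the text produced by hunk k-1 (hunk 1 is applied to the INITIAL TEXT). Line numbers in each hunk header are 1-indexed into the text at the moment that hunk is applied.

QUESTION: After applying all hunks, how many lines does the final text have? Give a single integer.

Answer: 8

Derivation:
Hunk 1: at line 2 remove [zpk,zwj,jlbq] add [sei] -> 9 lines: qjc lra sei xpan yzws qmmja vdoly qnbbm apqv
Hunk 2: at line 1 remove [lra,sei] add [smsts,prx] -> 9 lines: qjc smsts prx xpan yzws qmmja vdoly qnbbm apqv
Hunk 3: at line 4 remove [yzws,qmmja,vdoly] add [bcyci,rnp] -> 8 lines: qjc smsts prx xpan bcyci rnp qnbbm apqv
Hunk 4: at line 2 remove [xpan,bcyci,rnp] add [wimxn,tbuh,psq] -> 8 lines: qjc smsts prx wimxn tbuh psq qnbbm apqv
Hunk 5: at line 2 remove [wimxn,tbuh] add [krc] -> 7 lines: qjc smsts prx krc psq qnbbm apqv
Hunk 6: at line 2 remove [krc,psq] add [lvg,snxp,okwt] -> 8 lines: qjc smsts prx lvg snxp okwt qnbbm apqv
Hunk 7: at line 3 remove [snxp,okwt] add [qpbwx,cphj] -> 8 lines: qjc smsts prx lvg qpbwx cphj qnbbm apqv
Final line count: 8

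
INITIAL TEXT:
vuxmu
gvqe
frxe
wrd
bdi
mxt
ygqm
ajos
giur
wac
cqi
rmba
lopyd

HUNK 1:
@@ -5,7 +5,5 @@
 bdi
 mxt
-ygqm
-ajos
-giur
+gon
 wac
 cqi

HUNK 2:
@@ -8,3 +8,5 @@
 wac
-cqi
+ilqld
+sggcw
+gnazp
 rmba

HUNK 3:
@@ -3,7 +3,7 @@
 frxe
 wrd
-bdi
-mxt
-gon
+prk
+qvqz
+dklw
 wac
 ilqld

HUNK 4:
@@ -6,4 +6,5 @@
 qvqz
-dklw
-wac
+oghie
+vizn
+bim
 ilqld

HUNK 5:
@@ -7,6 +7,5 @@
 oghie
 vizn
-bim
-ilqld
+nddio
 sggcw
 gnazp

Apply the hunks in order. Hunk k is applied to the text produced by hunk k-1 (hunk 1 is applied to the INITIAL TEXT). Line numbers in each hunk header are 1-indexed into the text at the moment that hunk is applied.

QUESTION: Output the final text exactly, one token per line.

Answer: vuxmu
gvqe
frxe
wrd
prk
qvqz
oghie
vizn
nddio
sggcw
gnazp
rmba
lopyd

Derivation:
Hunk 1: at line 5 remove [ygqm,ajos,giur] add [gon] -> 11 lines: vuxmu gvqe frxe wrd bdi mxt gon wac cqi rmba lopyd
Hunk 2: at line 8 remove [cqi] add [ilqld,sggcw,gnazp] -> 13 lines: vuxmu gvqe frxe wrd bdi mxt gon wac ilqld sggcw gnazp rmba lopyd
Hunk 3: at line 3 remove [bdi,mxt,gon] add [prk,qvqz,dklw] -> 13 lines: vuxmu gvqe frxe wrd prk qvqz dklw wac ilqld sggcw gnazp rmba lopyd
Hunk 4: at line 6 remove [dklw,wac] add [oghie,vizn,bim] -> 14 lines: vuxmu gvqe frxe wrd prk qvqz oghie vizn bim ilqld sggcw gnazp rmba lopyd
Hunk 5: at line 7 remove [bim,ilqld] add [nddio] -> 13 lines: vuxmu gvqe frxe wrd prk qvqz oghie vizn nddio sggcw gnazp rmba lopyd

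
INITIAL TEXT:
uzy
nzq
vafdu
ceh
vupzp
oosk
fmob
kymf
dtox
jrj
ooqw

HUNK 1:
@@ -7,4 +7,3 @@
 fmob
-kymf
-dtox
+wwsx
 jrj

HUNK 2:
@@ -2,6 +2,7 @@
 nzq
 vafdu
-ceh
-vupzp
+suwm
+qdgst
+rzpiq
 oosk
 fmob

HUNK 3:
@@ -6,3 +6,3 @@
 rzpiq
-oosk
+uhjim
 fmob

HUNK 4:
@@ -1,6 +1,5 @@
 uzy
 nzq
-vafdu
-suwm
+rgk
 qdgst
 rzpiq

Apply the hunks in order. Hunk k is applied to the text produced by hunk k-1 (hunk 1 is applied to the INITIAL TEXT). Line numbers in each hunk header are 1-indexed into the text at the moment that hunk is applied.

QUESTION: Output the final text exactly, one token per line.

Answer: uzy
nzq
rgk
qdgst
rzpiq
uhjim
fmob
wwsx
jrj
ooqw

Derivation:
Hunk 1: at line 7 remove [kymf,dtox] add [wwsx] -> 10 lines: uzy nzq vafdu ceh vupzp oosk fmob wwsx jrj ooqw
Hunk 2: at line 2 remove [ceh,vupzp] add [suwm,qdgst,rzpiq] -> 11 lines: uzy nzq vafdu suwm qdgst rzpiq oosk fmob wwsx jrj ooqw
Hunk 3: at line 6 remove [oosk] add [uhjim] -> 11 lines: uzy nzq vafdu suwm qdgst rzpiq uhjim fmob wwsx jrj ooqw
Hunk 4: at line 1 remove [vafdu,suwm] add [rgk] -> 10 lines: uzy nzq rgk qdgst rzpiq uhjim fmob wwsx jrj ooqw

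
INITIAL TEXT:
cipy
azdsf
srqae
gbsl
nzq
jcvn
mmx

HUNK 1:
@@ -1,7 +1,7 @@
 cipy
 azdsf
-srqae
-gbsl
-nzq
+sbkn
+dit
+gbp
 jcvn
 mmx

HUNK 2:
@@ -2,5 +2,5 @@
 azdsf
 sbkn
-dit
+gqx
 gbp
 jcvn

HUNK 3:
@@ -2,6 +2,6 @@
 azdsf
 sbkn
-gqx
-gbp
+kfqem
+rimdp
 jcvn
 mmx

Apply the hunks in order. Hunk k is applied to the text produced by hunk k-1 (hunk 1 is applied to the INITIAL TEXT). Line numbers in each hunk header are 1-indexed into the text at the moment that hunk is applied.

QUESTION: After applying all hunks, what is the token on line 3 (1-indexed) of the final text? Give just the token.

Hunk 1: at line 1 remove [srqae,gbsl,nzq] add [sbkn,dit,gbp] -> 7 lines: cipy azdsf sbkn dit gbp jcvn mmx
Hunk 2: at line 2 remove [dit] add [gqx] -> 7 lines: cipy azdsf sbkn gqx gbp jcvn mmx
Hunk 3: at line 2 remove [gqx,gbp] add [kfqem,rimdp] -> 7 lines: cipy azdsf sbkn kfqem rimdp jcvn mmx
Final line 3: sbkn

Answer: sbkn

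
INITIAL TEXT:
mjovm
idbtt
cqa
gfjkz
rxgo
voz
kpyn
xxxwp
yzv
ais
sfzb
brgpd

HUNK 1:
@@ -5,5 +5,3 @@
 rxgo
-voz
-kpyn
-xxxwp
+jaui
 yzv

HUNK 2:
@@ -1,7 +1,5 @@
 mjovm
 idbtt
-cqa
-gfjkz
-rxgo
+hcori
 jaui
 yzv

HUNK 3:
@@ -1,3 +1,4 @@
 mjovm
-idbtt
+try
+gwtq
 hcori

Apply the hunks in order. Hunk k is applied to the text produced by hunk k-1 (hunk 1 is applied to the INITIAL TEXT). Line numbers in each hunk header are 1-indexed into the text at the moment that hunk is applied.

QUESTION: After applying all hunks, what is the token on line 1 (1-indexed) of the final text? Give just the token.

Hunk 1: at line 5 remove [voz,kpyn,xxxwp] add [jaui] -> 10 lines: mjovm idbtt cqa gfjkz rxgo jaui yzv ais sfzb brgpd
Hunk 2: at line 1 remove [cqa,gfjkz,rxgo] add [hcori] -> 8 lines: mjovm idbtt hcori jaui yzv ais sfzb brgpd
Hunk 3: at line 1 remove [idbtt] add [try,gwtq] -> 9 lines: mjovm try gwtq hcori jaui yzv ais sfzb brgpd
Final line 1: mjovm

Answer: mjovm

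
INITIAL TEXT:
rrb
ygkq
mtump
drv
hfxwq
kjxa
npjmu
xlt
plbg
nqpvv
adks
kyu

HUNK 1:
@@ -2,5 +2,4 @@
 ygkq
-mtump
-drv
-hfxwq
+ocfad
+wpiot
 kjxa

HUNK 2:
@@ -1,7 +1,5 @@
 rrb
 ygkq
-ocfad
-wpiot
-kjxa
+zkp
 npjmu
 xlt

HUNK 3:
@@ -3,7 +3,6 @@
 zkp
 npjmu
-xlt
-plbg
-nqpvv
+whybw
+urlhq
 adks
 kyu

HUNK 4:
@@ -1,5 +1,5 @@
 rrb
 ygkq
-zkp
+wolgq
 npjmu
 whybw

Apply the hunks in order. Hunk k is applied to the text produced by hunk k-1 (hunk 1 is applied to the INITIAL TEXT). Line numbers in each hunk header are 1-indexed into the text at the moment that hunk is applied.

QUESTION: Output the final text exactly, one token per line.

Hunk 1: at line 2 remove [mtump,drv,hfxwq] add [ocfad,wpiot] -> 11 lines: rrb ygkq ocfad wpiot kjxa npjmu xlt plbg nqpvv adks kyu
Hunk 2: at line 1 remove [ocfad,wpiot,kjxa] add [zkp] -> 9 lines: rrb ygkq zkp npjmu xlt plbg nqpvv adks kyu
Hunk 3: at line 3 remove [xlt,plbg,nqpvv] add [whybw,urlhq] -> 8 lines: rrb ygkq zkp npjmu whybw urlhq adks kyu
Hunk 4: at line 1 remove [zkp] add [wolgq] -> 8 lines: rrb ygkq wolgq npjmu whybw urlhq adks kyu

Answer: rrb
ygkq
wolgq
npjmu
whybw
urlhq
adks
kyu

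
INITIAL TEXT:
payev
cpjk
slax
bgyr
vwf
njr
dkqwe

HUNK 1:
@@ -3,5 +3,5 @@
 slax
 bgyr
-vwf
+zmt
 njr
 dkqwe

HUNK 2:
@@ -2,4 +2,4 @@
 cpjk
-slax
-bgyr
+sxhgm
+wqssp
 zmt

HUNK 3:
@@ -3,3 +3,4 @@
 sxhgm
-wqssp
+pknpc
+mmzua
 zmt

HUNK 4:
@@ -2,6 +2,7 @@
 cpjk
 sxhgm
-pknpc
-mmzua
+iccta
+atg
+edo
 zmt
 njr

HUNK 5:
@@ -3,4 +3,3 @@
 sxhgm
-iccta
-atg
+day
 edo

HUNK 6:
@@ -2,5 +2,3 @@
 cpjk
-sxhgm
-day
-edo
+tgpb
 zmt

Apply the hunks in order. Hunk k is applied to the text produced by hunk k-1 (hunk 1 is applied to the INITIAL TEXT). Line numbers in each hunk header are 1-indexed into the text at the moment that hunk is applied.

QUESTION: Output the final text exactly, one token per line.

Hunk 1: at line 3 remove [vwf] add [zmt] -> 7 lines: payev cpjk slax bgyr zmt njr dkqwe
Hunk 2: at line 2 remove [slax,bgyr] add [sxhgm,wqssp] -> 7 lines: payev cpjk sxhgm wqssp zmt njr dkqwe
Hunk 3: at line 3 remove [wqssp] add [pknpc,mmzua] -> 8 lines: payev cpjk sxhgm pknpc mmzua zmt njr dkqwe
Hunk 4: at line 2 remove [pknpc,mmzua] add [iccta,atg,edo] -> 9 lines: payev cpjk sxhgm iccta atg edo zmt njr dkqwe
Hunk 5: at line 3 remove [iccta,atg] add [day] -> 8 lines: payev cpjk sxhgm day edo zmt njr dkqwe
Hunk 6: at line 2 remove [sxhgm,day,edo] add [tgpb] -> 6 lines: payev cpjk tgpb zmt njr dkqwe

Answer: payev
cpjk
tgpb
zmt
njr
dkqwe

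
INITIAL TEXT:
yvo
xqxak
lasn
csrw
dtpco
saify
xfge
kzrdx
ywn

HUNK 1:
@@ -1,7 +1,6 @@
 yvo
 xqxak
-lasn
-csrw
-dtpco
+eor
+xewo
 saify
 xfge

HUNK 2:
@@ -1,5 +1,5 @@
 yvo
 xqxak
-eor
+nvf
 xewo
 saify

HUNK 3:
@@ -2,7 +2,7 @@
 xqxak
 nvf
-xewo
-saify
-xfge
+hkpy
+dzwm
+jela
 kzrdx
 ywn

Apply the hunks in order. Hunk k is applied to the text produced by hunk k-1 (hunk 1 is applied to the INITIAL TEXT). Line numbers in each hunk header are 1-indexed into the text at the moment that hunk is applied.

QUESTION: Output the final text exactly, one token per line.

Hunk 1: at line 1 remove [lasn,csrw,dtpco] add [eor,xewo] -> 8 lines: yvo xqxak eor xewo saify xfge kzrdx ywn
Hunk 2: at line 1 remove [eor] add [nvf] -> 8 lines: yvo xqxak nvf xewo saify xfge kzrdx ywn
Hunk 3: at line 2 remove [xewo,saify,xfge] add [hkpy,dzwm,jela] -> 8 lines: yvo xqxak nvf hkpy dzwm jela kzrdx ywn

Answer: yvo
xqxak
nvf
hkpy
dzwm
jela
kzrdx
ywn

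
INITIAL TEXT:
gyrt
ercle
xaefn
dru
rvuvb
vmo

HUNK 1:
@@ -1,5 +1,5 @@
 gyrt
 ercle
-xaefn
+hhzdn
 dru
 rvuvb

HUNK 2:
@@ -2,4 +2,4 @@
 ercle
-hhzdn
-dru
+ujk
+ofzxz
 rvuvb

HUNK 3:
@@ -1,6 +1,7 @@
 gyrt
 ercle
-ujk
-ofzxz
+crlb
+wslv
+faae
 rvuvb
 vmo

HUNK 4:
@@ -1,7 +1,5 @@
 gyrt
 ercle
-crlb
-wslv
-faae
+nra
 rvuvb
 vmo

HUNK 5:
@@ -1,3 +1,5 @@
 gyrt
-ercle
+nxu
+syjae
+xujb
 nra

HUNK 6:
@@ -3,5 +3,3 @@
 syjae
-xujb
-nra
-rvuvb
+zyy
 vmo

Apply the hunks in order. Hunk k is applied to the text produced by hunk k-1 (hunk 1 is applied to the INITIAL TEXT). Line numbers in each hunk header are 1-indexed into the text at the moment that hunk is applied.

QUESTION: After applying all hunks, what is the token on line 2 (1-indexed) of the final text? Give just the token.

Answer: nxu

Derivation:
Hunk 1: at line 1 remove [xaefn] add [hhzdn] -> 6 lines: gyrt ercle hhzdn dru rvuvb vmo
Hunk 2: at line 2 remove [hhzdn,dru] add [ujk,ofzxz] -> 6 lines: gyrt ercle ujk ofzxz rvuvb vmo
Hunk 3: at line 1 remove [ujk,ofzxz] add [crlb,wslv,faae] -> 7 lines: gyrt ercle crlb wslv faae rvuvb vmo
Hunk 4: at line 1 remove [crlb,wslv,faae] add [nra] -> 5 lines: gyrt ercle nra rvuvb vmo
Hunk 5: at line 1 remove [ercle] add [nxu,syjae,xujb] -> 7 lines: gyrt nxu syjae xujb nra rvuvb vmo
Hunk 6: at line 3 remove [xujb,nra,rvuvb] add [zyy] -> 5 lines: gyrt nxu syjae zyy vmo
Final line 2: nxu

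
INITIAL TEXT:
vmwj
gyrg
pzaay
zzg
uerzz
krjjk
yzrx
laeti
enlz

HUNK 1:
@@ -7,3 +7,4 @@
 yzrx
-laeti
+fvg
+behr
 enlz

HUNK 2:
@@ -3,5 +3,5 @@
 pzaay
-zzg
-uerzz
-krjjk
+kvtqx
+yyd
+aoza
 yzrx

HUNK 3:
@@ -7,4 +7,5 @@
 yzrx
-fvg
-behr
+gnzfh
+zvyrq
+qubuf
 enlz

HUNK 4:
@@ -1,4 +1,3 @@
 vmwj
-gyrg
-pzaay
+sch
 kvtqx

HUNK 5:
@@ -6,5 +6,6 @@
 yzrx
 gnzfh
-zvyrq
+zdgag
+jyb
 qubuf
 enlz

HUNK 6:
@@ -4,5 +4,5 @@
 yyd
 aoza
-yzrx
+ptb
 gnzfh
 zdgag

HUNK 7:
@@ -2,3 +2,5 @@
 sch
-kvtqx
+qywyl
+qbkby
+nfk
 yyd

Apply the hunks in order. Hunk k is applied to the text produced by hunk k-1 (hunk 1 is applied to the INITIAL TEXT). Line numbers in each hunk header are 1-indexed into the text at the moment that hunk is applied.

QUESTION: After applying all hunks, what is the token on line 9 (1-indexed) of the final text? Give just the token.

Answer: gnzfh

Derivation:
Hunk 1: at line 7 remove [laeti] add [fvg,behr] -> 10 lines: vmwj gyrg pzaay zzg uerzz krjjk yzrx fvg behr enlz
Hunk 2: at line 3 remove [zzg,uerzz,krjjk] add [kvtqx,yyd,aoza] -> 10 lines: vmwj gyrg pzaay kvtqx yyd aoza yzrx fvg behr enlz
Hunk 3: at line 7 remove [fvg,behr] add [gnzfh,zvyrq,qubuf] -> 11 lines: vmwj gyrg pzaay kvtqx yyd aoza yzrx gnzfh zvyrq qubuf enlz
Hunk 4: at line 1 remove [gyrg,pzaay] add [sch] -> 10 lines: vmwj sch kvtqx yyd aoza yzrx gnzfh zvyrq qubuf enlz
Hunk 5: at line 6 remove [zvyrq] add [zdgag,jyb] -> 11 lines: vmwj sch kvtqx yyd aoza yzrx gnzfh zdgag jyb qubuf enlz
Hunk 6: at line 4 remove [yzrx] add [ptb] -> 11 lines: vmwj sch kvtqx yyd aoza ptb gnzfh zdgag jyb qubuf enlz
Hunk 7: at line 2 remove [kvtqx] add [qywyl,qbkby,nfk] -> 13 lines: vmwj sch qywyl qbkby nfk yyd aoza ptb gnzfh zdgag jyb qubuf enlz
Final line 9: gnzfh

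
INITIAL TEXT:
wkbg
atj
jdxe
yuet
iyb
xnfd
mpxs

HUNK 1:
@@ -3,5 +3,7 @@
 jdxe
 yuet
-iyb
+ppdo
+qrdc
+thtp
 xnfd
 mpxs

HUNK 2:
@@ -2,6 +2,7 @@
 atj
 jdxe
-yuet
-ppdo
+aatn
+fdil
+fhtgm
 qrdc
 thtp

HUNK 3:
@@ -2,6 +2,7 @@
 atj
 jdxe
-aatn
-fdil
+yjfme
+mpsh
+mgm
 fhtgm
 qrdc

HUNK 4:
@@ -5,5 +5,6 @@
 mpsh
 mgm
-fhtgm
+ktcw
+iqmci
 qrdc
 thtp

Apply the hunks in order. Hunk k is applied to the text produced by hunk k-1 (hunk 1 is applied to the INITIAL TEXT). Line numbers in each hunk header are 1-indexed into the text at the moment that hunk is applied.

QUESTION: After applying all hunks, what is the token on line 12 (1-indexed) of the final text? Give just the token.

Answer: mpxs

Derivation:
Hunk 1: at line 3 remove [iyb] add [ppdo,qrdc,thtp] -> 9 lines: wkbg atj jdxe yuet ppdo qrdc thtp xnfd mpxs
Hunk 2: at line 2 remove [yuet,ppdo] add [aatn,fdil,fhtgm] -> 10 lines: wkbg atj jdxe aatn fdil fhtgm qrdc thtp xnfd mpxs
Hunk 3: at line 2 remove [aatn,fdil] add [yjfme,mpsh,mgm] -> 11 lines: wkbg atj jdxe yjfme mpsh mgm fhtgm qrdc thtp xnfd mpxs
Hunk 4: at line 5 remove [fhtgm] add [ktcw,iqmci] -> 12 lines: wkbg atj jdxe yjfme mpsh mgm ktcw iqmci qrdc thtp xnfd mpxs
Final line 12: mpxs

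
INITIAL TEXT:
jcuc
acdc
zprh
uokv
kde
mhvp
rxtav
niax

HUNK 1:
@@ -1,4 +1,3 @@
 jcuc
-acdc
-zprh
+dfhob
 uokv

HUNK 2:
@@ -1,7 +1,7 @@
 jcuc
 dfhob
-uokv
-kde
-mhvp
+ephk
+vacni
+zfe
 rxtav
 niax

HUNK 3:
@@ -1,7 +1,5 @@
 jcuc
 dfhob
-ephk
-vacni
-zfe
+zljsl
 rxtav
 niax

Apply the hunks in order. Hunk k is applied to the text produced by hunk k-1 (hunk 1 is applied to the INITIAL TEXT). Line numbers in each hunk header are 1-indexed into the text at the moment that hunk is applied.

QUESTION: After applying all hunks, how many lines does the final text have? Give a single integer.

Answer: 5

Derivation:
Hunk 1: at line 1 remove [acdc,zprh] add [dfhob] -> 7 lines: jcuc dfhob uokv kde mhvp rxtav niax
Hunk 2: at line 1 remove [uokv,kde,mhvp] add [ephk,vacni,zfe] -> 7 lines: jcuc dfhob ephk vacni zfe rxtav niax
Hunk 3: at line 1 remove [ephk,vacni,zfe] add [zljsl] -> 5 lines: jcuc dfhob zljsl rxtav niax
Final line count: 5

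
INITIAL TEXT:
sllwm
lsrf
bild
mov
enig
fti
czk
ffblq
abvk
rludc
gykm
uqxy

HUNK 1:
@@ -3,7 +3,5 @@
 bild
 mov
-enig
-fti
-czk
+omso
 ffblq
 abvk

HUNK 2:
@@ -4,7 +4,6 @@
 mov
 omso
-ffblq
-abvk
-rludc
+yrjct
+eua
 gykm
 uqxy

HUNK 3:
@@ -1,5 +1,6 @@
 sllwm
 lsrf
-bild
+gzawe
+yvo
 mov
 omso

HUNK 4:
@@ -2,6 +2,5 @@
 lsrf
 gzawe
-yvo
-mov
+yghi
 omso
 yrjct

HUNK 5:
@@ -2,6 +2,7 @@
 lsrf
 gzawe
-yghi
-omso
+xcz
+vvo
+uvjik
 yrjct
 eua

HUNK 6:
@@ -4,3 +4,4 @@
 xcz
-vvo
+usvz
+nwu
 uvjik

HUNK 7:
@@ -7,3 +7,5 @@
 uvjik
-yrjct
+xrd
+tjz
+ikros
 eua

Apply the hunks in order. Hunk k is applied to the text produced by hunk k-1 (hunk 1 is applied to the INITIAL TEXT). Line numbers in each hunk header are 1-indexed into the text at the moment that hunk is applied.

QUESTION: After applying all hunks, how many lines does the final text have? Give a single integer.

Hunk 1: at line 3 remove [enig,fti,czk] add [omso] -> 10 lines: sllwm lsrf bild mov omso ffblq abvk rludc gykm uqxy
Hunk 2: at line 4 remove [ffblq,abvk,rludc] add [yrjct,eua] -> 9 lines: sllwm lsrf bild mov omso yrjct eua gykm uqxy
Hunk 3: at line 1 remove [bild] add [gzawe,yvo] -> 10 lines: sllwm lsrf gzawe yvo mov omso yrjct eua gykm uqxy
Hunk 4: at line 2 remove [yvo,mov] add [yghi] -> 9 lines: sllwm lsrf gzawe yghi omso yrjct eua gykm uqxy
Hunk 5: at line 2 remove [yghi,omso] add [xcz,vvo,uvjik] -> 10 lines: sllwm lsrf gzawe xcz vvo uvjik yrjct eua gykm uqxy
Hunk 6: at line 4 remove [vvo] add [usvz,nwu] -> 11 lines: sllwm lsrf gzawe xcz usvz nwu uvjik yrjct eua gykm uqxy
Hunk 7: at line 7 remove [yrjct] add [xrd,tjz,ikros] -> 13 lines: sllwm lsrf gzawe xcz usvz nwu uvjik xrd tjz ikros eua gykm uqxy
Final line count: 13

Answer: 13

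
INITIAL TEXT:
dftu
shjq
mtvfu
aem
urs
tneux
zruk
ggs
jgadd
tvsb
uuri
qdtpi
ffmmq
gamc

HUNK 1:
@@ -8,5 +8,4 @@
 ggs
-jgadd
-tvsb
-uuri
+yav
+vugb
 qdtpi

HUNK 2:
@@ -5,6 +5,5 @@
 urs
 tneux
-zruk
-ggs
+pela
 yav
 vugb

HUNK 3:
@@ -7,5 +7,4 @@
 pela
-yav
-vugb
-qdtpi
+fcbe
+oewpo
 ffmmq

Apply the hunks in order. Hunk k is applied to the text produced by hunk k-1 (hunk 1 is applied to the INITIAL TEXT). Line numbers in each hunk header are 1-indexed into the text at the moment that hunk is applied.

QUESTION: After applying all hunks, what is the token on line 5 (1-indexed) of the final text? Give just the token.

Answer: urs

Derivation:
Hunk 1: at line 8 remove [jgadd,tvsb,uuri] add [yav,vugb] -> 13 lines: dftu shjq mtvfu aem urs tneux zruk ggs yav vugb qdtpi ffmmq gamc
Hunk 2: at line 5 remove [zruk,ggs] add [pela] -> 12 lines: dftu shjq mtvfu aem urs tneux pela yav vugb qdtpi ffmmq gamc
Hunk 3: at line 7 remove [yav,vugb,qdtpi] add [fcbe,oewpo] -> 11 lines: dftu shjq mtvfu aem urs tneux pela fcbe oewpo ffmmq gamc
Final line 5: urs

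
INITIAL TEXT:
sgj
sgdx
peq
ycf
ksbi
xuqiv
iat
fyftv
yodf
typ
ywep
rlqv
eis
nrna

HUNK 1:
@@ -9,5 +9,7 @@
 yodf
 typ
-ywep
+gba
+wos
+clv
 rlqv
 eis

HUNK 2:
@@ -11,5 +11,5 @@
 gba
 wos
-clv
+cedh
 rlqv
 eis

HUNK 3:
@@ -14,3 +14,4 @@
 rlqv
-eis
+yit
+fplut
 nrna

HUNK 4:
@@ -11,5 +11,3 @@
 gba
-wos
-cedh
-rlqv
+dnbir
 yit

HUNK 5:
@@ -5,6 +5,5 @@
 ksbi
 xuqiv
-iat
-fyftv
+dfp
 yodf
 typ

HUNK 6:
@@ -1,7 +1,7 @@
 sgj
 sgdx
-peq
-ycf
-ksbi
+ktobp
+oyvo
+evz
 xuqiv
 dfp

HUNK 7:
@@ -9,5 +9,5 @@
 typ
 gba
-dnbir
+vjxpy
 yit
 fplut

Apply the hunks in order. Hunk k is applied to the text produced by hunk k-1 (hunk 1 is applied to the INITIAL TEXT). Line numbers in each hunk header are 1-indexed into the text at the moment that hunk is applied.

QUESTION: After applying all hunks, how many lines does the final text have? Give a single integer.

Answer: 14

Derivation:
Hunk 1: at line 9 remove [ywep] add [gba,wos,clv] -> 16 lines: sgj sgdx peq ycf ksbi xuqiv iat fyftv yodf typ gba wos clv rlqv eis nrna
Hunk 2: at line 11 remove [clv] add [cedh] -> 16 lines: sgj sgdx peq ycf ksbi xuqiv iat fyftv yodf typ gba wos cedh rlqv eis nrna
Hunk 3: at line 14 remove [eis] add [yit,fplut] -> 17 lines: sgj sgdx peq ycf ksbi xuqiv iat fyftv yodf typ gba wos cedh rlqv yit fplut nrna
Hunk 4: at line 11 remove [wos,cedh,rlqv] add [dnbir] -> 15 lines: sgj sgdx peq ycf ksbi xuqiv iat fyftv yodf typ gba dnbir yit fplut nrna
Hunk 5: at line 5 remove [iat,fyftv] add [dfp] -> 14 lines: sgj sgdx peq ycf ksbi xuqiv dfp yodf typ gba dnbir yit fplut nrna
Hunk 6: at line 1 remove [peq,ycf,ksbi] add [ktobp,oyvo,evz] -> 14 lines: sgj sgdx ktobp oyvo evz xuqiv dfp yodf typ gba dnbir yit fplut nrna
Hunk 7: at line 9 remove [dnbir] add [vjxpy] -> 14 lines: sgj sgdx ktobp oyvo evz xuqiv dfp yodf typ gba vjxpy yit fplut nrna
Final line count: 14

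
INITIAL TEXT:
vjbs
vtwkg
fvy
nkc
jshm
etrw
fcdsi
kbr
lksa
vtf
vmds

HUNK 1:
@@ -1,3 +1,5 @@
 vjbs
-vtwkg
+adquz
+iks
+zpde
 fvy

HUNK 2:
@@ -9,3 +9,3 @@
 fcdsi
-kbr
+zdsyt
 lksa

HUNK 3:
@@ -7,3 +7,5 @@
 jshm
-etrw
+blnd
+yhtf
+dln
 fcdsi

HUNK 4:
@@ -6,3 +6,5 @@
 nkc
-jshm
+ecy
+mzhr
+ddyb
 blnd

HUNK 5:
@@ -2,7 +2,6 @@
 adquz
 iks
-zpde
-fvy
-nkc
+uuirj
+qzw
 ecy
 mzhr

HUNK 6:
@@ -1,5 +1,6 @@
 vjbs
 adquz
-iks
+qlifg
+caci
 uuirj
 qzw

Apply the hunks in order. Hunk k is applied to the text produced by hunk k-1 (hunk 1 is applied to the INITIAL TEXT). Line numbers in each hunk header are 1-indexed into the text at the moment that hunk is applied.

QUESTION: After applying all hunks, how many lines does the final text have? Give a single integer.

Answer: 17

Derivation:
Hunk 1: at line 1 remove [vtwkg] add [adquz,iks,zpde] -> 13 lines: vjbs adquz iks zpde fvy nkc jshm etrw fcdsi kbr lksa vtf vmds
Hunk 2: at line 9 remove [kbr] add [zdsyt] -> 13 lines: vjbs adquz iks zpde fvy nkc jshm etrw fcdsi zdsyt lksa vtf vmds
Hunk 3: at line 7 remove [etrw] add [blnd,yhtf,dln] -> 15 lines: vjbs adquz iks zpde fvy nkc jshm blnd yhtf dln fcdsi zdsyt lksa vtf vmds
Hunk 4: at line 6 remove [jshm] add [ecy,mzhr,ddyb] -> 17 lines: vjbs adquz iks zpde fvy nkc ecy mzhr ddyb blnd yhtf dln fcdsi zdsyt lksa vtf vmds
Hunk 5: at line 2 remove [zpde,fvy,nkc] add [uuirj,qzw] -> 16 lines: vjbs adquz iks uuirj qzw ecy mzhr ddyb blnd yhtf dln fcdsi zdsyt lksa vtf vmds
Hunk 6: at line 1 remove [iks] add [qlifg,caci] -> 17 lines: vjbs adquz qlifg caci uuirj qzw ecy mzhr ddyb blnd yhtf dln fcdsi zdsyt lksa vtf vmds
Final line count: 17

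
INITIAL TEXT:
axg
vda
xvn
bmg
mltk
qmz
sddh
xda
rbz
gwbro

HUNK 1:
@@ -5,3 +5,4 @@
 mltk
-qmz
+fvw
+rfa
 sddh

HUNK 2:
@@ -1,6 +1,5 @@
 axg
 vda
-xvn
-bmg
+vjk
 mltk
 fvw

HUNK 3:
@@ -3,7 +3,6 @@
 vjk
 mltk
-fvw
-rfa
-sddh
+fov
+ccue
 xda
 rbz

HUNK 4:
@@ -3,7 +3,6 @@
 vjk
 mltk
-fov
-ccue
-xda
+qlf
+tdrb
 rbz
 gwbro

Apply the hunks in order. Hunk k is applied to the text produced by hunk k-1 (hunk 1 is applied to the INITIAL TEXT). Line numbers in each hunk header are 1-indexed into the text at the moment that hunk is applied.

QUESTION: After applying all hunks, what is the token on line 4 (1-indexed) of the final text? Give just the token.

Answer: mltk

Derivation:
Hunk 1: at line 5 remove [qmz] add [fvw,rfa] -> 11 lines: axg vda xvn bmg mltk fvw rfa sddh xda rbz gwbro
Hunk 2: at line 1 remove [xvn,bmg] add [vjk] -> 10 lines: axg vda vjk mltk fvw rfa sddh xda rbz gwbro
Hunk 3: at line 3 remove [fvw,rfa,sddh] add [fov,ccue] -> 9 lines: axg vda vjk mltk fov ccue xda rbz gwbro
Hunk 4: at line 3 remove [fov,ccue,xda] add [qlf,tdrb] -> 8 lines: axg vda vjk mltk qlf tdrb rbz gwbro
Final line 4: mltk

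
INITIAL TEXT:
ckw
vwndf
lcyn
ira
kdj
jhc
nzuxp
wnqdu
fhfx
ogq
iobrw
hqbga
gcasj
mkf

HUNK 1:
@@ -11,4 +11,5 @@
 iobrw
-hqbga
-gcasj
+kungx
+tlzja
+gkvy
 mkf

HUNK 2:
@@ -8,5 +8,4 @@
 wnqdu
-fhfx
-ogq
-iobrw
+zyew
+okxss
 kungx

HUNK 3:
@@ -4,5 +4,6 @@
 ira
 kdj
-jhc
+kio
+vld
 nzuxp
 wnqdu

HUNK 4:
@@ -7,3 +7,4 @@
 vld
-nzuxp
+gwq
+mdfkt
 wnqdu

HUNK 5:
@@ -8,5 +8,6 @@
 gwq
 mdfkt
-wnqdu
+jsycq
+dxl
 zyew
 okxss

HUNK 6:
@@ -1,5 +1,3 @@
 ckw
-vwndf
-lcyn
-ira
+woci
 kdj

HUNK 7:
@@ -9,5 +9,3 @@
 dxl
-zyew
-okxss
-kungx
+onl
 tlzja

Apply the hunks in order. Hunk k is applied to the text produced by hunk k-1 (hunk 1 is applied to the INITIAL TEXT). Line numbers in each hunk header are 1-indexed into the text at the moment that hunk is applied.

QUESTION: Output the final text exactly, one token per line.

Hunk 1: at line 11 remove [hqbga,gcasj] add [kungx,tlzja,gkvy] -> 15 lines: ckw vwndf lcyn ira kdj jhc nzuxp wnqdu fhfx ogq iobrw kungx tlzja gkvy mkf
Hunk 2: at line 8 remove [fhfx,ogq,iobrw] add [zyew,okxss] -> 14 lines: ckw vwndf lcyn ira kdj jhc nzuxp wnqdu zyew okxss kungx tlzja gkvy mkf
Hunk 3: at line 4 remove [jhc] add [kio,vld] -> 15 lines: ckw vwndf lcyn ira kdj kio vld nzuxp wnqdu zyew okxss kungx tlzja gkvy mkf
Hunk 4: at line 7 remove [nzuxp] add [gwq,mdfkt] -> 16 lines: ckw vwndf lcyn ira kdj kio vld gwq mdfkt wnqdu zyew okxss kungx tlzja gkvy mkf
Hunk 5: at line 8 remove [wnqdu] add [jsycq,dxl] -> 17 lines: ckw vwndf lcyn ira kdj kio vld gwq mdfkt jsycq dxl zyew okxss kungx tlzja gkvy mkf
Hunk 6: at line 1 remove [vwndf,lcyn,ira] add [woci] -> 15 lines: ckw woci kdj kio vld gwq mdfkt jsycq dxl zyew okxss kungx tlzja gkvy mkf
Hunk 7: at line 9 remove [zyew,okxss,kungx] add [onl] -> 13 lines: ckw woci kdj kio vld gwq mdfkt jsycq dxl onl tlzja gkvy mkf

Answer: ckw
woci
kdj
kio
vld
gwq
mdfkt
jsycq
dxl
onl
tlzja
gkvy
mkf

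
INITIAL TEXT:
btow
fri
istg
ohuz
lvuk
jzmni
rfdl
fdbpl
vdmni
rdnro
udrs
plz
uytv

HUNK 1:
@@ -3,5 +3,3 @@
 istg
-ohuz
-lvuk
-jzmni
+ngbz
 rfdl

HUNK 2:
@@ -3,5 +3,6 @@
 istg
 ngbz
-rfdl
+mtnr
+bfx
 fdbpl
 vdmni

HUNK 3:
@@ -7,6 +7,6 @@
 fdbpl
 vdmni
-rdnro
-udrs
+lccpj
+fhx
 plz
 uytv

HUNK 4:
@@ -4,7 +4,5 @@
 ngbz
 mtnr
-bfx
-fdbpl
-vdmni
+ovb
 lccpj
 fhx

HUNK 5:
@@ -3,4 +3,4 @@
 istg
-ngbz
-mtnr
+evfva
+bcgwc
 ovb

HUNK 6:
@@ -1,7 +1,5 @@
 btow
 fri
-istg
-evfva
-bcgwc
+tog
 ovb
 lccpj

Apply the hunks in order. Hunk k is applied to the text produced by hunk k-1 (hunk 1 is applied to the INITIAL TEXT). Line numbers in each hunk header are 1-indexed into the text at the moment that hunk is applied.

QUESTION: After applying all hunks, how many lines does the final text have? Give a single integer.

Answer: 8

Derivation:
Hunk 1: at line 3 remove [ohuz,lvuk,jzmni] add [ngbz] -> 11 lines: btow fri istg ngbz rfdl fdbpl vdmni rdnro udrs plz uytv
Hunk 2: at line 3 remove [rfdl] add [mtnr,bfx] -> 12 lines: btow fri istg ngbz mtnr bfx fdbpl vdmni rdnro udrs plz uytv
Hunk 3: at line 7 remove [rdnro,udrs] add [lccpj,fhx] -> 12 lines: btow fri istg ngbz mtnr bfx fdbpl vdmni lccpj fhx plz uytv
Hunk 4: at line 4 remove [bfx,fdbpl,vdmni] add [ovb] -> 10 lines: btow fri istg ngbz mtnr ovb lccpj fhx plz uytv
Hunk 5: at line 3 remove [ngbz,mtnr] add [evfva,bcgwc] -> 10 lines: btow fri istg evfva bcgwc ovb lccpj fhx plz uytv
Hunk 6: at line 1 remove [istg,evfva,bcgwc] add [tog] -> 8 lines: btow fri tog ovb lccpj fhx plz uytv
Final line count: 8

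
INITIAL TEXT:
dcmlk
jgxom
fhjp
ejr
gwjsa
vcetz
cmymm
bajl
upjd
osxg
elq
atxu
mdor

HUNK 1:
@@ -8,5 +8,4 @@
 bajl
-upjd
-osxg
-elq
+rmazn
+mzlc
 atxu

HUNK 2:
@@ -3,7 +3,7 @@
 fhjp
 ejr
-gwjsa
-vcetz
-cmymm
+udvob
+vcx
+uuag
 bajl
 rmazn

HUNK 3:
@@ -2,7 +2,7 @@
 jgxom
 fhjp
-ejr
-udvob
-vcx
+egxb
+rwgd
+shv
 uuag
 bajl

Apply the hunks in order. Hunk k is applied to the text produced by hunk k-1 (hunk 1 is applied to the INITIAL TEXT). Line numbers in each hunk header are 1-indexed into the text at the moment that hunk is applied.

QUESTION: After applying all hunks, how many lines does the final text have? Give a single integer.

Hunk 1: at line 8 remove [upjd,osxg,elq] add [rmazn,mzlc] -> 12 lines: dcmlk jgxom fhjp ejr gwjsa vcetz cmymm bajl rmazn mzlc atxu mdor
Hunk 2: at line 3 remove [gwjsa,vcetz,cmymm] add [udvob,vcx,uuag] -> 12 lines: dcmlk jgxom fhjp ejr udvob vcx uuag bajl rmazn mzlc atxu mdor
Hunk 3: at line 2 remove [ejr,udvob,vcx] add [egxb,rwgd,shv] -> 12 lines: dcmlk jgxom fhjp egxb rwgd shv uuag bajl rmazn mzlc atxu mdor
Final line count: 12

Answer: 12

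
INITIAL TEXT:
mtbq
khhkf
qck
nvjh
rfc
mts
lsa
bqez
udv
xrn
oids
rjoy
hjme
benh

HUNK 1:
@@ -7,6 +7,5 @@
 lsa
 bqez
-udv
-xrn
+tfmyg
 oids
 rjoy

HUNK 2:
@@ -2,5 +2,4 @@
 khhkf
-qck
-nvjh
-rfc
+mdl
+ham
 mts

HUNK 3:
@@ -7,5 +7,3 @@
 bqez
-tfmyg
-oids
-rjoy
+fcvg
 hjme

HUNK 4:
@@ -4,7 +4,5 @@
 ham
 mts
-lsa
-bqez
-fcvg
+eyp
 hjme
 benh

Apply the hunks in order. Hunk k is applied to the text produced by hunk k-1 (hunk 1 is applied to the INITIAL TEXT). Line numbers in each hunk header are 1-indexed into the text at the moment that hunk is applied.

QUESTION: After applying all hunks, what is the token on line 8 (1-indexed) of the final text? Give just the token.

Hunk 1: at line 7 remove [udv,xrn] add [tfmyg] -> 13 lines: mtbq khhkf qck nvjh rfc mts lsa bqez tfmyg oids rjoy hjme benh
Hunk 2: at line 2 remove [qck,nvjh,rfc] add [mdl,ham] -> 12 lines: mtbq khhkf mdl ham mts lsa bqez tfmyg oids rjoy hjme benh
Hunk 3: at line 7 remove [tfmyg,oids,rjoy] add [fcvg] -> 10 lines: mtbq khhkf mdl ham mts lsa bqez fcvg hjme benh
Hunk 4: at line 4 remove [lsa,bqez,fcvg] add [eyp] -> 8 lines: mtbq khhkf mdl ham mts eyp hjme benh
Final line 8: benh

Answer: benh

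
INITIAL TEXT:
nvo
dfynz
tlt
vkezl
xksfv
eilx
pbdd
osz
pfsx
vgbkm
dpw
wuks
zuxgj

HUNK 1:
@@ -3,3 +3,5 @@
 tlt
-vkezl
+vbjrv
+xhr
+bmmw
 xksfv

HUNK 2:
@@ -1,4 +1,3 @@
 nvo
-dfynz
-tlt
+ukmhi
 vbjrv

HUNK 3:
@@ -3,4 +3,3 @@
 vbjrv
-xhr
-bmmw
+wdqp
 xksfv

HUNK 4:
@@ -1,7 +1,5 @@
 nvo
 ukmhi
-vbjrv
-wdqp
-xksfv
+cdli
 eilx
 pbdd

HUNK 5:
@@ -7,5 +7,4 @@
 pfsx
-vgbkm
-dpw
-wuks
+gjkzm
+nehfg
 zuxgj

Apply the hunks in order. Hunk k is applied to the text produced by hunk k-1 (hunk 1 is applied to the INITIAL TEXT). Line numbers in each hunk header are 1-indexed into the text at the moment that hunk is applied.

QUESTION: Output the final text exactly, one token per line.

Hunk 1: at line 3 remove [vkezl] add [vbjrv,xhr,bmmw] -> 15 lines: nvo dfynz tlt vbjrv xhr bmmw xksfv eilx pbdd osz pfsx vgbkm dpw wuks zuxgj
Hunk 2: at line 1 remove [dfynz,tlt] add [ukmhi] -> 14 lines: nvo ukmhi vbjrv xhr bmmw xksfv eilx pbdd osz pfsx vgbkm dpw wuks zuxgj
Hunk 3: at line 3 remove [xhr,bmmw] add [wdqp] -> 13 lines: nvo ukmhi vbjrv wdqp xksfv eilx pbdd osz pfsx vgbkm dpw wuks zuxgj
Hunk 4: at line 1 remove [vbjrv,wdqp,xksfv] add [cdli] -> 11 lines: nvo ukmhi cdli eilx pbdd osz pfsx vgbkm dpw wuks zuxgj
Hunk 5: at line 7 remove [vgbkm,dpw,wuks] add [gjkzm,nehfg] -> 10 lines: nvo ukmhi cdli eilx pbdd osz pfsx gjkzm nehfg zuxgj

Answer: nvo
ukmhi
cdli
eilx
pbdd
osz
pfsx
gjkzm
nehfg
zuxgj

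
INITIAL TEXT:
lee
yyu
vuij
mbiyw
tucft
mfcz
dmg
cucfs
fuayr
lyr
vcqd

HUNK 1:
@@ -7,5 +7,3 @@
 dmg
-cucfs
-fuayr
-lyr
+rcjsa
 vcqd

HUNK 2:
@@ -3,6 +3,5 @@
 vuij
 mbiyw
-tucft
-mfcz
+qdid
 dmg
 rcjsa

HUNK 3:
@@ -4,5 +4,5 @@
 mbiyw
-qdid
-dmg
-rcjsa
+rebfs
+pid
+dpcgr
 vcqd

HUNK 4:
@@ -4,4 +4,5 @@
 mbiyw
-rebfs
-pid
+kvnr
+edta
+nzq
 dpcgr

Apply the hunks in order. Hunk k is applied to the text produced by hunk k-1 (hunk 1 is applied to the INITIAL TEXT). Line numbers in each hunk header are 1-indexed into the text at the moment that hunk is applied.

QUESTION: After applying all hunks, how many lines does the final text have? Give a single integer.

Hunk 1: at line 7 remove [cucfs,fuayr,lyr] add [rcjsa] -> 9 lines: lee yyu vuij mbiyw tucft mfcz dmg rcjsa vcqd
Hunk 2: at line 3 remove [tucft,mfcz] add [qdid] -> 8 lines: lee yyu vuij mbiyw qdid dmg rcjsa vcqd
Hunk 3: at line 4 remove [qdid,dmg,rcjsa] add [rebfs,pid,dpcgr] -> 8 lines: lee yyu vuij mbiyw rebfs pid dpcgr vcqd
Hunk 4: at line 4 remove [rebfs,pid] add [kvnr,edta,nzq] -> 9 lines: lee yyu vuij mbiyw kvnr edta nzq dpcgr vcqd
Final line count: 9

Answer: 9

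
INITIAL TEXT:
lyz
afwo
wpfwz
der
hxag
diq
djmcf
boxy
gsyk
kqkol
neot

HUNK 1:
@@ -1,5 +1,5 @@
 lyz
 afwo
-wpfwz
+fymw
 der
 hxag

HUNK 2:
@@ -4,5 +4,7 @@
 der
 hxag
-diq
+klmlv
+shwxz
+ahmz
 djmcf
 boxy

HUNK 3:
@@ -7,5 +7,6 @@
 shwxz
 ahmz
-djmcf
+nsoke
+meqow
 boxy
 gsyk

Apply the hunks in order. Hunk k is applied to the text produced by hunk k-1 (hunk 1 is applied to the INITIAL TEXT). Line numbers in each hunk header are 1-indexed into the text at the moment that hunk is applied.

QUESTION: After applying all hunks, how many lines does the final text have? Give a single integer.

Hunk 1: at line 1 remove [wpfwz] add [fymw] -> 11 lines: lyz afwo fymw der hxag diq djmcf boxy gsyk kqkol neot
Hunk 2: at line 4 remove [diq] add [klmlv,shwxz,ahmz] -> 13 lines: lyz afwo fymw der hxag klmlv shwxz ahmz djmcf boxy gsyk kqkol neot
Hunk 3: at line 7 remove [djmcf] add [nsoke,meqow] -> 14 lines: lyz afwo fymw der hxag klmlv shwxz ahmz nsoke meqow boxy gsyk kqkol neot
Final line count: 14

Answer: 14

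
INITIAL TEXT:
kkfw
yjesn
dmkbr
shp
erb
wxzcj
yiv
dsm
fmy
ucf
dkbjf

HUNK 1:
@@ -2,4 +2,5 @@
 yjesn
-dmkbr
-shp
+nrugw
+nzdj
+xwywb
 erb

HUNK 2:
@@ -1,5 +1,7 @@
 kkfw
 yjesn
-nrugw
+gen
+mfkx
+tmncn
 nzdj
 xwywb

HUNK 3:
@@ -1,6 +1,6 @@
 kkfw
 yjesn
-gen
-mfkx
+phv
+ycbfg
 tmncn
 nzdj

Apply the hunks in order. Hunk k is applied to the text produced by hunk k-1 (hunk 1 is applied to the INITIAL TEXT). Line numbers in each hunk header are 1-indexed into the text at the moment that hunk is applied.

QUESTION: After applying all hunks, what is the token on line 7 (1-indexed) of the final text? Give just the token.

Hunk 1: at line 2 remove [dmkbr,shp] add [nrugw,nzdj,xwywb] -> 12 lines: kkfw yjesn nrugw nzdj xwywb erb wxzcj yiv dsm fmy ucf dkbjf
Hunk 2: at line 1 remove [nrugw] add [gen,mfkx,tmncn] -> 14 lines: kkfw yjesn gen mfkx tmncn nzdj xwywb erb wxzcj yiv dsm fmy ucf dkbjf
Hunk 3: at line 1 remove [gen,mfkx] add [phv,ycbfg] -> 14 lines: kkfw yjesn phv ycbfg tmncn nzdj xwywb erb wxzcj yiv dsm fmy ucf dkbjf
Final line 7: xwywb

Answer: xwywb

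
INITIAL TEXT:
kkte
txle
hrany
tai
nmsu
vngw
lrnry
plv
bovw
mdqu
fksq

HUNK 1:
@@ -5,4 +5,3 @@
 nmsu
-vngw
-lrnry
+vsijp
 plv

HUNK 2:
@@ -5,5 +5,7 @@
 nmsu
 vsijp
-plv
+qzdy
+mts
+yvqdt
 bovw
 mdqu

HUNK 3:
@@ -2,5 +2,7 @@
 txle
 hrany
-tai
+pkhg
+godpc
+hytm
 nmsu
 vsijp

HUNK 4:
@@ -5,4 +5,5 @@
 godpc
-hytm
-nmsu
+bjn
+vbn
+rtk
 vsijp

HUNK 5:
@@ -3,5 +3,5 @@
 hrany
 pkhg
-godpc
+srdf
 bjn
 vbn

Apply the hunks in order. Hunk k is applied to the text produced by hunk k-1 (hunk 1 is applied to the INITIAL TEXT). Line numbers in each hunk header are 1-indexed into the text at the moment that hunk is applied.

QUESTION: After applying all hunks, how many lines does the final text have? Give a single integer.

Answer: 15

Derivation:
Hunk 1: at line 5 remove [vngw,lrnry] add [vsijp] -> 10 lines: kkte txle hrany tai nmsu vsijp plv bovw mdqu fksq
Hunk 2: at line 5 remove [plv] add [qzdy,mts,yvqdt] -> 12 lines: kkte txle hrany tai nmsu vsijp qzdy mts yvqdt bovw mdqu fksq
Hunk 3: at line 2 remove [tai] add [pkhg,godpc,hytm] -> 14 lines: kkte txle hrany pkhg godpc hytm nmsu vsijp qzdy mts yvqdt bovw mdqu fksq
Hunk 4: at line 5 remove [hytm,nmsu] add [bjn,vbn,rtk] -> 15 lines: kkte txle hrany pkhg godpc bjn vbn rtk vsijp qzdy mts yvqdt bovw mdqu fksq
Hunk 5: at line 3 remove [godpc] add [srdf] -> 15 lines: kkte txle hrany pkhg srdf bjn vbn rtk vsijp qzdy mts yvqdt bovw mdqu fksq
Final line count: 15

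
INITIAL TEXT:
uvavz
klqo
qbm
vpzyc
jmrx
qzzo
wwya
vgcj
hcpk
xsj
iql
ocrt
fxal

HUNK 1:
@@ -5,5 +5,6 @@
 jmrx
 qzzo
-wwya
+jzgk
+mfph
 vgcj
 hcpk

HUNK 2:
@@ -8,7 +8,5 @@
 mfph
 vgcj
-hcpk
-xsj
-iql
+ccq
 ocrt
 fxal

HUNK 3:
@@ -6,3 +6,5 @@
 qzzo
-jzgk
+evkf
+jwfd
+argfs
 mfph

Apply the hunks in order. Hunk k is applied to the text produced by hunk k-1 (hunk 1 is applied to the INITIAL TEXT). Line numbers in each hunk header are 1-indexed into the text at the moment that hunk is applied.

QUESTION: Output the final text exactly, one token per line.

Answer: uvavz
klqo
qbm
vpzyc
jmrx
qzzo
evkf
jwfd
argfs
mfph
vgcj
ccq
ocrt
fxal

Derivation:
Hunk 1: at line 5 remove [wwya] add [jzgk,mfph] -> 14 lines: uvavz klqo qbm vpzyc jmrx qzzo jzgk mfph vgcj hcpk xsj iql ocrt fxal
Hunk 2: at line 8 remove [hcpk,xsj,iql] add [ccq] -> 12 lines: uvavz klqo qbm vpzyc jmrx qzzo jzgk mfph vgcj ccq ocrt fxal
Hunk 3: at line 6 remove [jzgk] add [evkf,jwfd,argfs] -> 14 lines: uvavz klqo qbm vpzyc jmrx qzzo evkf jwfd argfs mfph vgcj ccq ocrt fxal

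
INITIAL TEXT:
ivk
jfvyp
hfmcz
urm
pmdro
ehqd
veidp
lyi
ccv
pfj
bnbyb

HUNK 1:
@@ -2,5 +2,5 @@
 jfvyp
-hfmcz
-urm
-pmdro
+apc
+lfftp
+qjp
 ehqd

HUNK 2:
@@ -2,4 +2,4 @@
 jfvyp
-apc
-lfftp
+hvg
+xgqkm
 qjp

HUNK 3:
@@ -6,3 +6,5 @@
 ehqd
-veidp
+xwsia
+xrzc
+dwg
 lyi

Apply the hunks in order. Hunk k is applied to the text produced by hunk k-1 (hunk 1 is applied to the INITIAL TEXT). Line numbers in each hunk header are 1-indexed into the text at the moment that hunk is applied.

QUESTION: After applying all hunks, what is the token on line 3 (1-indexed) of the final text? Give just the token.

Hunk 1: at line 2 remove [hfmcz,urm,pmdro] add [apc,lfftp,qjp] -> 11 lines: ivk jfvyp apc lfftp qjp ehqd veidp lyi ccv pfj bnbyb
Hunk 2: at line 2 remove [apc,lfftp] add [hvg,xgqkm] -> 11 lines: ivk jfvyp hvg xgqkm qjp ehqd veidp lyi ccv pfj bnbyb
Hunk 3: at line 6 remove [veidp] add [xwsia,xrzc,dwg] -> 13 lines: ivk jfvyp hvg xgqkm qjp ehqd xwsia xrzc dwg lyi ccv pfj bnbyb
Final line 3: hvg

Answer: hvg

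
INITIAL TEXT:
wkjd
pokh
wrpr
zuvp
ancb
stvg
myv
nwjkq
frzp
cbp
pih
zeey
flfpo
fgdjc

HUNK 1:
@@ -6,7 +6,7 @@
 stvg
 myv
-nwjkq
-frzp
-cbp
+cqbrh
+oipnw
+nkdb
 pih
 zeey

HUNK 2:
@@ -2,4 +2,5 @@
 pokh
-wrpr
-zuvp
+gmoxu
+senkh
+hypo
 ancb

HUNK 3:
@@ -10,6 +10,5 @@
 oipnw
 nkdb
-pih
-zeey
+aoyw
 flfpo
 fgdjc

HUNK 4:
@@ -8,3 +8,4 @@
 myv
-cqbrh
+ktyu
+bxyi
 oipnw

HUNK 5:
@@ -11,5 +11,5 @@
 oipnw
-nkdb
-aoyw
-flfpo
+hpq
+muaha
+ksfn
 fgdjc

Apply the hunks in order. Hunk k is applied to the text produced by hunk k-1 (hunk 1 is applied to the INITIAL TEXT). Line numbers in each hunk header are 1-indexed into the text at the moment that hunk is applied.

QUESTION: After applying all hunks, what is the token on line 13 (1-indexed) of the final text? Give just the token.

Hunk 1: at line 6 remove [nwjkq,frzp,cbp] add [cqbrh,oipnw,nkdb] -> 14 lines: wkjd pokh wrpr zuvp ancb stvg myv cqbrh oipnw nkdb pih zeey flfpo fgdjc
Hunk 2: at line 2 remove [wrpr,zuvp] add [gmoxu,senkh,hypo] -> 15 lines: wkjd pokh gmoxu senkh hypo ancb stvg myv cqbrh oipnw nkdb pih zeey flfpo fgdjc
Hunk 3: at line 10 remove [pih,zeey] add [aoyw] -> 14 lines: wkjd pokh gmoxu senkh hypo ancb stvg myv cqbrh oipnw nkdb aoyw flfpo fgdjc
Hunk 4: at line 8 remove [cqbrh] add [ktyu,bxyi] -> 15 lines: wkjd pokh gmoxu senkh hypo ancb stvg myv ktyu bxyi oipnw nkdb aoyw flfpo fgdjc
Hunk 5: at line 11 remove [nkdb,aoyw,flfpo] add [hpq,muaha,ksfn] -> 15 lines: wkjd pokh gmoxu senkh hypo ancb stvg myv ktyu bxyi oipnw hpq muaha ksfn fgdjc
Final line 13: muaha

Answer: muaha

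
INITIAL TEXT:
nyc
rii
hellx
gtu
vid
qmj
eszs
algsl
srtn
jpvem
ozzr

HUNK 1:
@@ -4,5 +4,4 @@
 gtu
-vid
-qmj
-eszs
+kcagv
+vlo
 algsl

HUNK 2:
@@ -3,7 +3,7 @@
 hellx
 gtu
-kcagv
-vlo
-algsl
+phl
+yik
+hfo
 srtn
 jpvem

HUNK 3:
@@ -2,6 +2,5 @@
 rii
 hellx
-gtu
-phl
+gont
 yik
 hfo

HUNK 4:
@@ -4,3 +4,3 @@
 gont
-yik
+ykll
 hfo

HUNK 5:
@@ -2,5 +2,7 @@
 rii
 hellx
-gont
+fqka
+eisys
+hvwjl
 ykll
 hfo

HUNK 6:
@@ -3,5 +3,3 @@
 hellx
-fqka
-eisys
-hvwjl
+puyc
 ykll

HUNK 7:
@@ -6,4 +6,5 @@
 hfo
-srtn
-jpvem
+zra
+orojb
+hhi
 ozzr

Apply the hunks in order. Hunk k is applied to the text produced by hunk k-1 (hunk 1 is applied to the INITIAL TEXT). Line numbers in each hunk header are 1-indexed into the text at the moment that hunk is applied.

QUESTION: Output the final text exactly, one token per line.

Answer: nyc
rii
hellx
puyc
ykll
hfo
zra
orojb
hhi
ozzr

Derivation:
Hunk 1: at line 4 remove [vid,qmj,eszs] add [kcagv,vlo] -> 10 lines: nyc rii hellx gtu kcagv vlo algsl srtn jpvem ozzr
Hunk 2: at line 3 remove [kcagv,vlo,algsl] add [phl,yik,hfo] -> 10 lines: nyc rii hellx gtu phl yik hfo srtn jpvem ozzr
Hunk 3: at line 2 remove [gtu,phl] add [gont] -> 9 lines: nyc rii hellx gont yik hfo srtn jpvem ozzr
Hunk 4: at line 4 remove [yik] add [ykll] -> 9 lines: nyc rii hellx gont ykll hfo srtn jpvem ozzr
Hunk 5: at line 2 remove [gont] add [fqka,eisys,hvwjl] -> 11 lines: nyc rii hellx fqka eisys hvwjl ykll hfo srtn jpvem ozzr
Hunk 6: at line 3 remove [fqka,eisys,hvwjl] add [puyc] -> 9 lines: nyc rii hellx puyc ykll hfo srtn jpvem ozzr
Hunk 7: at line 6 remove [srtn,jpvem] add [zra,orojb,hhi] -> 10 lines: nyc rii hellx puyc ykll hfo zra orojb hhi ozzr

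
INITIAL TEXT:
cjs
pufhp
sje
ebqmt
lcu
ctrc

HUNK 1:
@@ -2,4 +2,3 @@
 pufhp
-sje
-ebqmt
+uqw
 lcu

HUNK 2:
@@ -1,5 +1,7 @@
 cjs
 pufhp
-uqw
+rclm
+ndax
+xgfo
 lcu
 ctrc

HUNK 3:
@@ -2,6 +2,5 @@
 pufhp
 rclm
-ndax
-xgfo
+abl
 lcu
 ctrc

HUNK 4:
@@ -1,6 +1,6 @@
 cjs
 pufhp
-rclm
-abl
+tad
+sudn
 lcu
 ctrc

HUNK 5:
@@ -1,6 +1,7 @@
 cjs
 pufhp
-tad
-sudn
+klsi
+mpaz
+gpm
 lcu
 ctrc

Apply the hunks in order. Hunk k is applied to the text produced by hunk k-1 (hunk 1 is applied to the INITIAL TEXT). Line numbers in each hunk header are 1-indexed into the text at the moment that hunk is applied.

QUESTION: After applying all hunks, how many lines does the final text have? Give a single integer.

Answer: 7

Derivation:
Hunk 1: at line 2 remove [sje,ebqmt] add [uqw] -> 5 lines: cjs pufhp uqw lcu ctrc
Hunk 2: at line 1 remove [uqw] add [rclm,ndax,xgfo] -> 7 lines: cjs pufhp rclm ndax xgfo lcu ctrc
Hunk 3: at line 2 remove [ndax,xgfo] add [abl] -> 6 lines: cjs pufhp rclm abl lcu ctrc
Hunk 4: at line 1 remove [rclm,abl] add [tad,sudn] -> 6 lines: cjs pufhp tad sudn lcu ctrc
Hunk 5: at line 1 remove [tad,sudn] add [klsi,mpaz,gpm] -> 7 lines: cjs pufhp klsi mpaz gpm lcu ctrc
Final line count: 7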